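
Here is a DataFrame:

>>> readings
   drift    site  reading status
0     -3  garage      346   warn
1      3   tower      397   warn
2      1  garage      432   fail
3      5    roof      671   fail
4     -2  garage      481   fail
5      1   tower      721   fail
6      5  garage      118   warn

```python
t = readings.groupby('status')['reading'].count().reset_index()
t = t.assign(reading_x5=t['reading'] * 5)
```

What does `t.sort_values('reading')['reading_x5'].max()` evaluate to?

20

group by status, count of reading:
status
fail    4
warn    3
Name: reading, dtype: int64
reset_index():
  status  reading
0   fail        4
1   warn        3
add column reading_x5 = t['reading'] * 5:
  status  reading  reading_x5
0   fail        4          20
1   warn        3          15
sort by reading:
  status  reading  reading_x5
1   warn        3          15
0   fail        4          20
Reading off the max of column 'reading_x5', we get 20.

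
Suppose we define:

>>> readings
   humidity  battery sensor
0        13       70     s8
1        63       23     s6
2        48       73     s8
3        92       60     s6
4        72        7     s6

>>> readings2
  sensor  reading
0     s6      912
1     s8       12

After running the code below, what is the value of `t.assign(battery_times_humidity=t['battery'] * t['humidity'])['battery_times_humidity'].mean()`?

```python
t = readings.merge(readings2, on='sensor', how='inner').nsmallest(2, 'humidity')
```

merge on 'sensor' (how='inner') → 5 rows:
   humidity  battery sensor  reading
0        13       70     s8       12
1        63       23     s6      912
2        48       73     s8       12
3        92       60     s6      912
4        72        7     s6      912
take 2 rows with smallest humidity:
   humidity  battery sensor  reading
0        13       70     s8       12
2        48       73     s8       12
add column battery_times_humidity = t['battery'] * t['humidity']:
   humidity  battery sensor  reading  battery_times_humidity
0        13       70     s8       12                     910
2        48       73     s8       12                    3504

2207.0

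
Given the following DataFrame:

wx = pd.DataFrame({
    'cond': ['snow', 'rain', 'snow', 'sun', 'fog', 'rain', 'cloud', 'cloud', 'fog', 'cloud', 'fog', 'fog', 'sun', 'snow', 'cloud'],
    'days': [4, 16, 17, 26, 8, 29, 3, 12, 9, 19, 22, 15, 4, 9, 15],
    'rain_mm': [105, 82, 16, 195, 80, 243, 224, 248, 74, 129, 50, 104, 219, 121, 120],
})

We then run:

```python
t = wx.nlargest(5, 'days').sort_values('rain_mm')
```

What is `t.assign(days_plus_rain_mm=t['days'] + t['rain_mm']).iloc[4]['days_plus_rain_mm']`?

272

take 5 rows with largest days:
     cond  days  rain_mm
5    rain    29      243
3     sun    26      195
10    fog    22       50
9   cloud    19      129
2    snow    17       16
sort by rain_mm:
     cond  days  rain_mm
2    snow    17       16
10    fog    22       50
9   cloud    19      129
3     sun    26      195
5    rain    29      243
add column days_plus_rain_mm = t['days'] + t['rain_mm']:
     cond  days  rain_mm  days_plus_rain_mm
2    snow    17       16                 33
10    fog    22       50                 72
9   cloud    19      129                148
3     sun    26      195                221
5    rain    29      243                272
Hence 272.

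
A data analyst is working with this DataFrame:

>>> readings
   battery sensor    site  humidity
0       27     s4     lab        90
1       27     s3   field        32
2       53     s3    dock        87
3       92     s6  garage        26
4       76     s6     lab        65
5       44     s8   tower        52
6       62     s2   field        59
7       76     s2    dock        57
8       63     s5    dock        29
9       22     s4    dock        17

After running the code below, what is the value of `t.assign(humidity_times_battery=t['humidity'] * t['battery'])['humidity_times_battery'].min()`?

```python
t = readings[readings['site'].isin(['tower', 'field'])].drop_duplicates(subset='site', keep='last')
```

filter rows where site in ['tower', 'field']:
   battery sensor   site  humidity
1       27     s3  field        32
5       44     s8  tower        52
6       62     s2  field        59
drop duplicate site (keep=last):
   battery sensor   site  humidity
5       44     s8  tower        52
6       62     s2  field        59
add column humidity_times_battery = t['humidity'] * t['battery']:
   battery sensor   site  humidity  humidity_times_battery
5       44     s8  tower        52                    2288
6       62     s2  field        59                    3658

2288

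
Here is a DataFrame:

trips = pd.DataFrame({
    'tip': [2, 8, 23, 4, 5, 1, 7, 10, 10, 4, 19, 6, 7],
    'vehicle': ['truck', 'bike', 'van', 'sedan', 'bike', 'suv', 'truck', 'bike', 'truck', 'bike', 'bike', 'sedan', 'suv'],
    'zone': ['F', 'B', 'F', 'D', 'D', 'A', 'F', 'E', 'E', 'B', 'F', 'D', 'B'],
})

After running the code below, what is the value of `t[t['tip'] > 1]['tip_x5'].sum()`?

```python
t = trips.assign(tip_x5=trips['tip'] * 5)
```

525

add column tip_x5 = trips['tip'] * 5:
    tip vehicle zone  tip_x5
0     2   truck    F      10
1     8    bike    B      40
2    23     van    F     115
3     4   sedan    D      20
4     5    bike    D      25
5     1     suv    A       5
6     7   truck    F      35
7    10    bike    E      50
8    10   truck    E      50
9     4    bike    B      20
10   19    bike    F      95
11    6   sedan    D      30
12    7     suv    B      35
filter rows where tip > 1:
    tip vehicle zone  tip_x5
0     2   truck    F      10
1     8    bike    B      40
2    23     van    F     115
3     4   sedan    D      20
4     5    bike    D      25
6     7   truck    F      35
7    10    bike    E      50
8    10   truck    E      50
9     4    bike    B      20
10   19    bike    F      95
11    6   sedan    D      30
12    7     suv    B      35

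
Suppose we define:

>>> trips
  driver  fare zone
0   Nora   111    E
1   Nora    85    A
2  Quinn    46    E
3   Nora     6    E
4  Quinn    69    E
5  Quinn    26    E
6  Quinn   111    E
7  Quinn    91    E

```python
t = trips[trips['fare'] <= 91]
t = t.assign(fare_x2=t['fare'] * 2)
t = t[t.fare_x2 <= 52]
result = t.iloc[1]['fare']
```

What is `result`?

26

filter rows where fare <= 91:
  driver  fare zone
1   Nora    85    A
2  Quinn    46    E
3   Nora     6    E
4  Quinn    69    E
5  Quinn    26    E
7  Quinn    91    E
add column fare_x2 = t['fare'] * 2:
  driver  fare zone  fare_x2
1   Nora    85    A      170
2  Quinn    46    E       92
3   Nora     6    E       12
4  Quinn    69    E      138
5  Quinn    26    E       52
7  Quinn    91    E      182
filter rows where fare_x2 <= 52:
  driver  fare zone  fare_x2
3   Nora     6    E       12
5  Quinn    26    E       52
value at position 1, column 'fare' → 26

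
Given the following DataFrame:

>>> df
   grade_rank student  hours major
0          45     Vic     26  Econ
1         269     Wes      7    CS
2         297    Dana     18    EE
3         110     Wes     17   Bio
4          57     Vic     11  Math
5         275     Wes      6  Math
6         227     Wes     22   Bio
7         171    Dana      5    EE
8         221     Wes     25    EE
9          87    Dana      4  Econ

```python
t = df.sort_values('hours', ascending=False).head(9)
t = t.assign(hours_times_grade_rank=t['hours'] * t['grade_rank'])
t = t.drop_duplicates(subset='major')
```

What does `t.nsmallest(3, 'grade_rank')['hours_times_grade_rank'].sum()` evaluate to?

7322

sort by hours descending:
   grade_rank student  hours major
0          45     Vic     26  Econ
8         221     Wes     25    EE
6         227     Wes     22   Bio
2         297    Dana     18    EE
3         110     Wes     17   Bio
4          57     Vic     11  Math
1         269     Wes      7    CS
5         275     Wes      6  Math
7         171    Dana      5    EE
9          87    Dana      4  Econ
take first 9 rows:
   grade_rank student  hours major
0          45     Vic     26  Econ
8         221     Wes     25    EE
6         227     Wes     22   Bio
2         297    Dana     18    EE
3         110     Wes     17   Bio
4          57     Vic     11  Math
1         269     Wes      7    CS
5         275     Wes      6  Math
7         171    Dana      5    EE
add column hours_times_grade_rank = t['hours'] * t['grade_rank']:
   grade_rank student  hours major  hours_times_grade_rank
0          45     Vic     26  Econ                    1170
8         221     Wes     25    EE                    5525
6         227     Wes     22   Bio                    4994
2         297    Dana     18    EE                    5346
3         110     Wes     17   Bio                    1870
4          57     Vic     11  Math                     627
1         269     Wes      7    CS                    1883
5         275     Wes      6  Math                    1650
7         171    Dana      5    EE                     855
drop duplicate major (keep=first):
   grade_rank student  hours major  hours_times_grade_rank
0          45     Vic     26  Econ                    1170
8         221     Wes     25    EE                    5525
6         227     Wes     22   Bio                    4994
4          57     Vic     11  Math                     627
1         269     Wes      7    CS                    1883
take 3 rows with smallest grade_rank:
   grade_rank student  hours major  hours_times_grade_rank
0          45     Vic     26  Econ                    1170
4          57     Vic     11  Math                     627
8         221     Wes     25    EE                    5525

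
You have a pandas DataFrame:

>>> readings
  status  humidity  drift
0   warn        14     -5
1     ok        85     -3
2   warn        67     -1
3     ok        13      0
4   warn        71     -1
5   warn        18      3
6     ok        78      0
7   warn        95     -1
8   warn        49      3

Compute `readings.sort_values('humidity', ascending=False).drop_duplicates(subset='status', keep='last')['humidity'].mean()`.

13.5

sort by humidity descending:
  status  humidity  drift
7   warn        95     -1
1     ok        85     -3
6     ok        78      0
4   warn        71     -1
2   warn        67     -1
8   warn        49      3
5   warn        18      3
0   warn        14     -5
3     ok        13      0
drop duplicate status (keep=last):
  status  humidity  drift
0   warn        14     -5
3     ok        13      0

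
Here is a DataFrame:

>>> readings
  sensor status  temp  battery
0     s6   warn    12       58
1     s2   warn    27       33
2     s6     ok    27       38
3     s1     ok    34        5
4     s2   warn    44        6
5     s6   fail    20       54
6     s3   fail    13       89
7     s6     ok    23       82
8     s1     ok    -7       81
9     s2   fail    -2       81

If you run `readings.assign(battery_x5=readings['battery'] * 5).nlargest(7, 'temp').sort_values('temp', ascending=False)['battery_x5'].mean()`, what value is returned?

add column battery_x5 = readings['battery'] * 5:
  sensor status  temp  battery  battery_x5
0     s6   warn    12       58         290
1     s2   warn    27       33         165
2     s6     ok    27       38         190
3     s1     ok    34        5          25
4     s2   warn    44        6          30
5     s6   fail    20       54         270
6     s3   fail    13       89         445
7     s6     ok    23       82         410
8     s1     ok    -7       81         405
9     s2   fail    -2       81         405
take 7 rows with largest temp:
  sensor status  temp  battery  battery_x5
4     s2   warn    44        6          30
3     s1     ok    34        5          25
1     s2   warn    27       33         165
2     s6     ok    27       38         190
7     s6     ok    23       82         410
5     s6   fail    20       54         270
6     s3   fail    13       89         445
sort by temp descending:
  sensor status  temp  battery  battery_x5
4     s2   warn    44        6          30
3     s1     ok    34        5          25
1     s2   warn    27       33         165
2     s6     ok    27       38         190
7     s6     ok    23       82         410
5     s6   fail    20       54         270
6     s3   fail    13       89         445
Then the mean of column 'battery_x5': 219.285714286

219.285714286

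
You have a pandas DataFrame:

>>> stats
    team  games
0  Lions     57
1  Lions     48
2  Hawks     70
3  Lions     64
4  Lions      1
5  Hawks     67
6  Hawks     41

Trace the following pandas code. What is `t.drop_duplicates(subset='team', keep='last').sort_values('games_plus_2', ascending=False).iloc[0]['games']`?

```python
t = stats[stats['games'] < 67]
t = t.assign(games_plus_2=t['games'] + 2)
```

41

filter rows where games < 67:
    team  games
0  Lions     57
1  Lions     48
3  Lions     64
4  Lions      1
6  Hawks     41
add column games_plus_2 = t['games'] + 2:
    team  games  games_plus_2
0  Lions     57            59
1  Lions     48            50
3  Lions     64            66
4  Lions      1             3
6  Hawks     41            43
drop duplicate team (keep=last):
    team  games  games_plus_2
4  Lions      1             3
6  Hawks     41            43
sort by games_plus_2 descending:
    team  games  games_plus_2
6  Hawks     41            43
4  Lions      1             3
Then the value at position 0, column 'games': 41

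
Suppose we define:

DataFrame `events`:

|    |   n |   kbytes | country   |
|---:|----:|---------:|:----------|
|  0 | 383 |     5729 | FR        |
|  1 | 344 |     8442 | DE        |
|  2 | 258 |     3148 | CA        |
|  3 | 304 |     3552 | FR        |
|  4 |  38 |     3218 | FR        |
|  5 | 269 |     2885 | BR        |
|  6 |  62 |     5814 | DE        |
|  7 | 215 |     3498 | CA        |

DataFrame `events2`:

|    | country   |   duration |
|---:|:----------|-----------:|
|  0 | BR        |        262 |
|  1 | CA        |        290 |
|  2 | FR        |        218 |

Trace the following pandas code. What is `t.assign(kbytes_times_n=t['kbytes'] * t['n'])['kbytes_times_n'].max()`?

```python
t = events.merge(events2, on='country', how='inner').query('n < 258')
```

merge on 'country' (how='inner') → 6 rows:
     n  kbytes country  duration
0  383    5729      FR       218
1  258    3148      CA       290
2  304    3552      FR       218
3   38    3218      FR       218
4  269    2885      BR       262
5  215    3498      CA       290
filter rows where n < 258:
     n  kbytes country  duration
3   38    3218      FR       218
5  215    3498      CA       290
add column kbytes_times_n = t['kbytes'] * t['n']:
     n  kbytes country  duration  kbytes_times_n
3   38    3218      FR       218          122284
5  215    3498      CA       290          752070

752070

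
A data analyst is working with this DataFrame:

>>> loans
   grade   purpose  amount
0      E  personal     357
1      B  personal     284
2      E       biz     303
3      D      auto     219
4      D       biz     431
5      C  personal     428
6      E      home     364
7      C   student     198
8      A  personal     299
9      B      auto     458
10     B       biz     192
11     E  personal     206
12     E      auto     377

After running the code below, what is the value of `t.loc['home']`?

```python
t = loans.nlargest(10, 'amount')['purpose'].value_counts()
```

take 10 rows with largest amount:
   grade   purpose  amount
9      B      auto     458
4      D       biz     431
5      C  personal     428
12     E      auto     377
6      E      home     364
0      E  personal     357
2      E       biz     303
8      A  personal     299
1      B  personal     284
3      D      auto     219
value_counts of purpose:
purpose
personal    4
auto        3
biz         2
home        1
Name: count, dtype: int64
The value at index 'home' is 1.

1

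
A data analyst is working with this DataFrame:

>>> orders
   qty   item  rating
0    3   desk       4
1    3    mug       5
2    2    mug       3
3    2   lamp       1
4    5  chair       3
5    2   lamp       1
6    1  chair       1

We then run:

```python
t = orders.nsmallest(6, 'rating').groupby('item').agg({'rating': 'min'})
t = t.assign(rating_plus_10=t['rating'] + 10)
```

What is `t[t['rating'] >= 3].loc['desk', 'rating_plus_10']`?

take 6 rows with smallest rating:
   qty   item  rating
3    2   lamp       1
5    2   lamp       1
6    1  chair       1
2    2    mug       3
4    5  chair       3
0    3   desk       4
group by item, min of rating:
       rating
item         
chair       1
desk        4
lamp        1
mug         3
add column rating_plus_10 = t['rating'] + 10:
       rating  rating_plus_10
item                         
chair       1              11
desk        4              14
lamp        1              11
mug         3              13
filter rows where rating >= 3:
      rating  rating_plus_10
item                        
desk       4              14
mug        3              13
Finally, value at row 'desk', column 'rating_plus_10' = 14.

14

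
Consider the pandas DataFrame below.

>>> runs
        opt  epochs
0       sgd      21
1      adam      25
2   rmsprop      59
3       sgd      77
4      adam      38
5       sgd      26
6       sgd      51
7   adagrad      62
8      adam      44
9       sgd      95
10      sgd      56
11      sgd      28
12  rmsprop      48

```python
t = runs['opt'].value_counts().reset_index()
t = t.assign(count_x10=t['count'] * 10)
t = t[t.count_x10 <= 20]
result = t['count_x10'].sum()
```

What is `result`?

value_counts of opt:
opt
sgd        7
adam       3
rmsprop    2
adagrad    1
Name: count, dtype: int64
reset_index():
       opt  count
0      sgd      7
1     adam      3
2  rmsprop      2
3  adagrad      1
add column count_x10 = t['count'] * 10:
       opt  count  count_x10
0      sgd      7         70
1     adam      3         30
2  rmsprop      2         20
3  adagrad      1         10
filter rows where count_x10 <= 20:
       opt  count  count_x10
2  rmsprop      2         20
3  adagrad      1         10
sum of column 'count_x10' → 30

30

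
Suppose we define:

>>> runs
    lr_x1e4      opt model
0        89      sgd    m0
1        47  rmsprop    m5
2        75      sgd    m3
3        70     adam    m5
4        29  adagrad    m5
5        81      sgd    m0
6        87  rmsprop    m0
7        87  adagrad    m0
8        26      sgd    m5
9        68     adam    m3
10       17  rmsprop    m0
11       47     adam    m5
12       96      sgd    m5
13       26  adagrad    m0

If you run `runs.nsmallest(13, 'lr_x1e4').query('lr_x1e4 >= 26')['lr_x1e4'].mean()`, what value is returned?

take 13 rows with smallest lr_x1e4:
    lr_x1e4      opt model
10       17  rmsprop    m0
8        26      sgd    m5
13       26  adagrad    m0
4        29  adagrad    m5
1        47  rmsprop    m5
11       47     adam    m5
9        68     adam    m3
3        70     adam    m5
2        75      sgd    m3
5        81      sgd    m0
6        87  rmsprop    m0
7        87  adagrad    m0
0        89      sgd    m0
filter rows where lr_x1e4 >= 26:
    lr_x1e4      opt model
8        26      sgd    m5
13       26  adagrad    m0
4        29  adagrad    m5
1        47  rmsprop    m5
11       47     adam    m5
9        68     adam    m3
3        70     adam    m5
2        75      sgd    m3
5        81      sgd    m0
6        87  rmsprop    m0
7        87  adagrad    m0
0        89      sgd    m0

61.0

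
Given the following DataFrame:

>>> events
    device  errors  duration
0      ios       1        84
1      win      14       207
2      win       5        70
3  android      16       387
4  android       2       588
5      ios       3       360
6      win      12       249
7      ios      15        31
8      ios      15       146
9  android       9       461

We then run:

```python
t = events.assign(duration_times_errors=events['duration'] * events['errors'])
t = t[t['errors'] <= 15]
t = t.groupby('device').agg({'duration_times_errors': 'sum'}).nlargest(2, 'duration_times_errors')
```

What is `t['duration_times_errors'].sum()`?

add column duration_times_errors = events['duration'] * events['errors']:
    device  errors  duration  duration_times_errors
0      ios       1        84                     84
1      win      14       207                   2898
2      win       5        70                    350
3  android      16       387                   6192
4  android       2       588                   1176
5      ios       3       360                   1080
6      win      12       249                   2988
7      ios      15        31                    465
8      ios      15       146                   2190
9  android       9       461                   4149
filter rows where errors <= 15:
    device  errors  duration  duration_times_errors
0      ios       1        84                     84
1      win      14       207                   2898
2      win       5        70                    350
4  android       2       588                   1176
5      ios       3       360                   1080
6      win      12       249                   2988
7      ios      15        31                    465
8      ios      15       146                   2190
9  android       9       461                   4149
group by device, sum of duration_times_errors:
         duration_times_errors
device                        
android                   5325
ios                       3819
win                       6236
take 2 rows with largest duration_times_errors:
         duration_times_errors
device                        
win                       6236
android                   5325

11561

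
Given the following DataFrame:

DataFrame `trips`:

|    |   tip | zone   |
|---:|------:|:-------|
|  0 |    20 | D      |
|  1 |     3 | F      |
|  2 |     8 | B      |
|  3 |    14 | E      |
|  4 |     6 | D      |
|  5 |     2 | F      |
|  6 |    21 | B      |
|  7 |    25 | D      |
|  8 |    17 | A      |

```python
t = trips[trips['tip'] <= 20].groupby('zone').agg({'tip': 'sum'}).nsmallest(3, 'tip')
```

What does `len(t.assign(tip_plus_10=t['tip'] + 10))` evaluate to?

3

filter rows where tip <= 20:
   tip zone
0   20    D
1    3    F
2    8    B
3   14    E
4    6    D
5    2    F
8   17    A
group by zone, sum of tip:
      tip
zone     
A      17
B       8
D      26
E      14
F       5
take 3 rows with smallest tip:
      tip
zone     
F       5
B       8
E      14
add column tip_plus_10 = t['tip'] + 10:
      tip  tip_plus_10
zone                  
F       5           15
B       8           18
E      14           24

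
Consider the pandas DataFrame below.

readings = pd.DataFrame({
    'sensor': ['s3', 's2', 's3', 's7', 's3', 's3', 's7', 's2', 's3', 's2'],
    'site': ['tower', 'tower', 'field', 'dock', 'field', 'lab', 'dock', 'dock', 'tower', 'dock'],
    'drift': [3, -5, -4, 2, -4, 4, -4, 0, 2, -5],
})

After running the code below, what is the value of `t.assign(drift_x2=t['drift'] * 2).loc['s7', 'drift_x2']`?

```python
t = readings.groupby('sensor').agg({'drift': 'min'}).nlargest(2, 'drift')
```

-8

group by sensor, min of drift:
        drift
sensor       
s2         -5
s3         -4
s7         -4
take 2 rows with largest drift:
        drift
sensor       
s3         -4
s7         -4
add column drift_x2 = t['drift'] * 2:
        drift  drift_x2
sensor                 
s3         -4        -8
s7         -4        -8
Then the value at row 's7', column 'drift_x2': -8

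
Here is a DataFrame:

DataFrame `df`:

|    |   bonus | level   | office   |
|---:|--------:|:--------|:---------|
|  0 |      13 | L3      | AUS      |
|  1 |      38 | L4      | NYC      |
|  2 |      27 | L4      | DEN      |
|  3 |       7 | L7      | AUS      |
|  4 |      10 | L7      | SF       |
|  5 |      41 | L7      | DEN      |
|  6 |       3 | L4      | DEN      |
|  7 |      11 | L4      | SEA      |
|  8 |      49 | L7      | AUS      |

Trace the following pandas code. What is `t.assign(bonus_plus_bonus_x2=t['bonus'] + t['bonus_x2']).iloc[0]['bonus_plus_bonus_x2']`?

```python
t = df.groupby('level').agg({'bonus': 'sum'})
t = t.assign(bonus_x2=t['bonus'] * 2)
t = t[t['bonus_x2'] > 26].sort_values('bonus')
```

237

group by level, sum of bonus:
       bonus
level       
L3        13
L4        79
L7       107
add column bonus_x2 = t['bonus'] * 2:
       bonus  bonus_x2
level                 
L3        13        26
L4        79       158
L7       107       214
filter rows where bonus_x2 > 26:
       bonus  bonus_x2
level                 
L4        79       158
L7       107       214
sort by bonus:
       bonus  bonus_x2
level                 
L4        79       158
L7       107       214
add column bonus_plus_bonus_x2 = t['bonus'] + t['bonus_x2']:
       bonus  bonus_x2  bonus_plus_bonus_x2
level                                      
L4        79       158                  237
L7       107       214                  321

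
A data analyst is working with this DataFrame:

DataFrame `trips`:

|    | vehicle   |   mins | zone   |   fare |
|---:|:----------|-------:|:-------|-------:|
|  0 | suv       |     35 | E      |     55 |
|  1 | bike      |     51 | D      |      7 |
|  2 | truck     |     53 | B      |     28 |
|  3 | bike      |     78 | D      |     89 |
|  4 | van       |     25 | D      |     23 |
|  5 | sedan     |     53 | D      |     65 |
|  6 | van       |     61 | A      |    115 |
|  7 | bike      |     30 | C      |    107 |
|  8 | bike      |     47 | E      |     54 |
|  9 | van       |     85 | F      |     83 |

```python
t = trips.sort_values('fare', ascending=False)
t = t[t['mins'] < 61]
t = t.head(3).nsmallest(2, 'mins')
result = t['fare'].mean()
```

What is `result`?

sort by fare descending:
  vehicle  mins zone  fare
6     van    61    A   115
7    bike    30    C   107
3    bike    78    D    89
9     van    85    F    83
5   sedan    53    D    65
0     suv    35    E    55
8    bike    47    E    54
2   truck    53    B    28
4     van    25    D    23
1    bike    51    D     7
filter rows where mins < 61:
  vehicle  mins zone  fare
7    bike    30    C   107
5   sedan    53    D    65
0     suv    35    E    55
8    bike    47    E    54
2   truck    53    B    28
4     van    25    D    23
1    bike    51    D     7
take first 3 rows:
  vehicle  mins zone  fare
7    bike    30    C   107
5   sedan    53    D    65
0     suv    35    E    55
take 2 rows with smallest mins:
  vehicle  mins zone  fare
7    bike    30    C   107
0     suv    35    E    55
Taking the mean of column 'fare' gives 81.0.

81.0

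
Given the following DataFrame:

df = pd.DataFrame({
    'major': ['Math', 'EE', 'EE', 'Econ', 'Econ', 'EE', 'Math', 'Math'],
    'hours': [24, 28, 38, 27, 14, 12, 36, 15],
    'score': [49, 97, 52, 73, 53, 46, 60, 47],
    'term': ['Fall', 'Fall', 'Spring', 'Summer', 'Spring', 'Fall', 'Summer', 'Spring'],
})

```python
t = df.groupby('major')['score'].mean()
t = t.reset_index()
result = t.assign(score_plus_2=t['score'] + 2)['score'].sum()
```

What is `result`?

180.0

group by major, mean of score:
major
EE      65.0
Econ    63.0
Math    52.0
Name: score, dtype: float64
reset_index():
  major  score
0    EE   65.0
1  Econ   63.0
2  Math   52.0
add column score_plus_2 = t['score'] + 2:
  major  score  score_plus_2
0    EE   65.0          67.0
1  Econ   63.0          65.0
2  Math   52.0          54.0
Hence 180.0.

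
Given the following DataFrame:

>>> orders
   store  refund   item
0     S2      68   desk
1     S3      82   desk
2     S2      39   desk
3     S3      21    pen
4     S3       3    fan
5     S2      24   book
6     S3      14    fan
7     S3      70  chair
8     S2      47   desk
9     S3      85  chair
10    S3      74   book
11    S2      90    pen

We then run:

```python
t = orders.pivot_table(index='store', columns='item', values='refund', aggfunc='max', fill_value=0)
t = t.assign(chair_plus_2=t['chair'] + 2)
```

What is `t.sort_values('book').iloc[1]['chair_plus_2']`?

pivot: rows=store, cols=item, max(refund):
item   book  chair  desk  fan  pen
store                             
S2       24      0    68    0   90
S3       74     85    82   14   21
add column chair_plus_2 = t['chair'] + 2:
item   book  chair  desk  fan  pen  chair_plus_2
store                                           
S2       24      0    68    0   90             2
S3       74     85    82   14   21            87
sort by book:
item   book  chair  desk  fan  pen  chair_plus_2
store                                           
S2       24      0    68    0   90             2
S3       74     85    82   14   21            87
Finally, value at position 1, column 'chair_plus_2' = 87.

87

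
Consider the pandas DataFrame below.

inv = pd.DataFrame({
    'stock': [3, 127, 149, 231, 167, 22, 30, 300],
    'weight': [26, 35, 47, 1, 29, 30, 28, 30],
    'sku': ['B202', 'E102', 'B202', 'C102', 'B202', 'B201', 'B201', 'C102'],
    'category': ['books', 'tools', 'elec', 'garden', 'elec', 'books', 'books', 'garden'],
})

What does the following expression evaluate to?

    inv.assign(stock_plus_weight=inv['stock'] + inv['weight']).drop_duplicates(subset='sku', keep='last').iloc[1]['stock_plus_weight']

196

add column stock_plus_weight = inv['stock'] + inv['weight']:
   stock  weight   sku category  stock_plus_weight
0      3      26  B202    books                 29
1    127      35  E102    tools                162
2    149      47  B202     elec                196
3    231       1  C102   garden                232
4    167      29  B202     elec                196
5     22      30  B201    books                 52
6     30      28  B201    books                 58
7    300      30  C102   garden                330
drop duplicate sku (keep=last):
   stock  weight   sku category  stock_plus_weight
1    127      35  E102    tools                162
4    167      29  B202     elec                196
6     30      28  B201    books                 58
7    300      30  C102   garden                330
Hence 196.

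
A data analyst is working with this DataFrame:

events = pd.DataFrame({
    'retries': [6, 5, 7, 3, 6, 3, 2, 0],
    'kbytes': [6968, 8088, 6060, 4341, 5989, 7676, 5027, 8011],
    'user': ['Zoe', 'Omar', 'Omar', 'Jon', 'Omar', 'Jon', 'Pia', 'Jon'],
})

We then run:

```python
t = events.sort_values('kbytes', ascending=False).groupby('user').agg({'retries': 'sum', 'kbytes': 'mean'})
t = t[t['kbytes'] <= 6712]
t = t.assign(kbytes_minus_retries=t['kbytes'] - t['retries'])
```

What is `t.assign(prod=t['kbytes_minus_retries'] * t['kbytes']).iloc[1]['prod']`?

sort by kbytes descending:
   retries  kbytes  user
1        5    8088  Omar
7        0    8011   Jon
5        3    7676   Jon
0        6    6968   Zoe
2        7    6060  Omar
4        6    5989  Omar
6        2    5027   Pia
3        3    4341   Jon
group by user: sum(retries), mean(kbytes):
      retries       kbytes
user                      
Jon         6  6676.000000
Omar       18  6712.333333
Pia         2  5027.000000
Zoe         6  6968.000000
filter rows where kbytes <= 6712:
      retries  kbytes
user                 
Jon         6  6676.0
Pia         2  5027.0
add column kbytes_minus_retries = t['kbytes'] - t['retries']:
      retries  kbytes  kbytes_minus_retries
user                                       
Jon         6  6676.0                6670.0
Pia         2  5027.0                5025.0
add column prod = t['kbytes_minus_retries'] * t['kbytes']:
      retries  kbytes  kbytes_minus_retries        prod
user                                                   
Jon         6  6676.0                6670.0  44528920.0
Pia         2  5027.0                5025.0  25260675.0
Finally, value at position 1, column 'prod' = 25260675.0.

25260675.0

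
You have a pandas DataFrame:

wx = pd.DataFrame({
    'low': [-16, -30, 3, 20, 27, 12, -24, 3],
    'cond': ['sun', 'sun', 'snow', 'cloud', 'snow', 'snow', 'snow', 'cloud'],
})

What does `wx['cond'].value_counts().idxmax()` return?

snow

value_counts of cond:
cond
snow     4
sun      2
cloud    2
Name: count, dtype: int64
Finally, label with the largest value = snow.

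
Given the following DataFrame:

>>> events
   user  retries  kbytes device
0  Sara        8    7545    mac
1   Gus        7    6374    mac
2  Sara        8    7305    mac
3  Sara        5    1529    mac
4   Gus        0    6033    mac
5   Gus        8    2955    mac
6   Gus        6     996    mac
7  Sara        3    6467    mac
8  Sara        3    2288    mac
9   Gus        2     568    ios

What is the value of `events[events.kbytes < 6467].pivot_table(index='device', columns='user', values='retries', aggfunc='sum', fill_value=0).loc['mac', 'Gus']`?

21

filter rows where kbytes < 6467:
   user  retries  kbytes device
1   Gus        7    6374    mac
3  Sara        5    1529    mac
4   Gus        0    6033    mac
5   Gus        8    2955    mac
6   Gus        6     996    mac
8  Sara        3    2288    mac
9   Gus        2     568    ios
pivot: rows=device, cols=user, sum(retries):
user    Gus  Sara
device           
ios       2     0
mac      21     8
Taking the value at row 'mac', column 'Gus' gives 21.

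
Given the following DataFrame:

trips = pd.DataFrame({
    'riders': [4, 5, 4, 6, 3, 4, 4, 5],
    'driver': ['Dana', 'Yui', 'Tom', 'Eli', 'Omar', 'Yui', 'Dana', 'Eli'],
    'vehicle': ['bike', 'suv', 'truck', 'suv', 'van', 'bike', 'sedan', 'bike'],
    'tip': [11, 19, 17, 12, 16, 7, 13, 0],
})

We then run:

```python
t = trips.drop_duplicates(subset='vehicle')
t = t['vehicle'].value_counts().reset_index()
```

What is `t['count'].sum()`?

drop duplicate vehicle (keep=first):
   riders driver vehicle  tip
0       4   Dana    bike   11
1       5    Yui     suv   19
2       4    Tom   truck   17
4       3   Omar     van   16
6       4   Dana   sedan   13
value_counts of vehicle:
vehicle
bike     1
suv      1
truck    1
van      1
sedan    1
Name: count, dtype: int64
reset_index():
  vehicle  count
0    bike      1
1     suv      1
2   truck      1
3     van      1
4   sedan      1
Reading off the sum of column 'count', we get 5.

5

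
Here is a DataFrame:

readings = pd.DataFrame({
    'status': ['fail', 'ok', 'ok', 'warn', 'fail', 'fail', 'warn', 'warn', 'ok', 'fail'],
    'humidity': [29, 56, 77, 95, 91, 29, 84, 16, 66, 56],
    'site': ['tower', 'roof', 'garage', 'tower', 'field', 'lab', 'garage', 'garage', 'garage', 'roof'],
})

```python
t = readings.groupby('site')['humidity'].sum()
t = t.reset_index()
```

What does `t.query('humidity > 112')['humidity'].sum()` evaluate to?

group by site, sum of humidity:
site
field      91
garage    243
lab        29
roof      112
tower     124
Name: humidity, dtype: int64
reset_index():
     site  humidity
0   field        91
1  garage       243
2     lab        29
3    roof       112
4   tower       124
filter rows where humidity > 112:
     site  humidity
1  garage       243
4   tower       124

367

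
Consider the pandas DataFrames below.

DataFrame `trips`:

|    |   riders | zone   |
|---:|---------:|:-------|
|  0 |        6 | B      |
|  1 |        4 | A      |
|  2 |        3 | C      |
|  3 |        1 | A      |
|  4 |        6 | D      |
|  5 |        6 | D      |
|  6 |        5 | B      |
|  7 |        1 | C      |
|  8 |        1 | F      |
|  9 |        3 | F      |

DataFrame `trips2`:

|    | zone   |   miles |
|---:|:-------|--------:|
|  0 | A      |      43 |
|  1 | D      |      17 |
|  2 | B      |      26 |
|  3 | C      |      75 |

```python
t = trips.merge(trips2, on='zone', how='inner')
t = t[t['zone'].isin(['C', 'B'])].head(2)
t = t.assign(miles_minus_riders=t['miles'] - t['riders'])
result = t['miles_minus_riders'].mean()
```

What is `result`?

46.0

merge on 'zone' (how='inner') → 8 rows:
   riders zone  miles
0       6    B     26
1       4    A     43
2       3    C     75
3       1    A     43
4       6    D     17
5       6    D     17
6       5    B     26
7       1    C     75
filter rows where zone in ['C', 'B']:
   riders zone  miles
0       6    B     26
2       3    C     75
6       5    B     26
7       1    C     75
take first 2 rows:
   riders zone  miles
0       6    B     26
2       3    C     75
add column miles_minus_riders = t['miles'] - t['riders']:
   riders zone  miles  miles_minus_riders
0       6    B     26                  20
2       3    C     75                  72
Hence 46.0.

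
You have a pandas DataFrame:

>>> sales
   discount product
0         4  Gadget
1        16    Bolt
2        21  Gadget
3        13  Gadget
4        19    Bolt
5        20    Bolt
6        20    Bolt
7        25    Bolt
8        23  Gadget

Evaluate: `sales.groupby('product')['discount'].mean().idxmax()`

Bolt

group by product, mean of discount:
product
Bolt      20.00
Gadget    15.25
Name: discount, dtype: float64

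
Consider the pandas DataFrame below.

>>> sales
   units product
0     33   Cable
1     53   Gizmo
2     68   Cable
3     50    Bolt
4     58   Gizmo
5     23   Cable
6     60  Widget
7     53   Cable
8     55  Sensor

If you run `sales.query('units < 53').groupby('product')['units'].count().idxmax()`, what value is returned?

Cable

filter rows where units < 53:
   units product
0     33   Cable
3     50    Bolt
5     23   Cable
group by product, count of units:
product
Bolt     1
Cable    2
Name: units, dtype: int64
label with the largest value → Cable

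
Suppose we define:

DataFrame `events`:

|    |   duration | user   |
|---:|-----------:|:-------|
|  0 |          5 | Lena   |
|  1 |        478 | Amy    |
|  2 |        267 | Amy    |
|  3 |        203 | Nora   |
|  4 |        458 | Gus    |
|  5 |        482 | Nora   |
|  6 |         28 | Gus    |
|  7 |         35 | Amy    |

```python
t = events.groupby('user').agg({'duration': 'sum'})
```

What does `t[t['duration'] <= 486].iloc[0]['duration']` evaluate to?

486

group by user, sum of duration:
      duration
user          
Amy        780
Gus        486
Lena         5
Nora       685
filter rows where duration <= 486:
      duration
user          
Gus        486
Lena         5
So iloc[0]['duration'] = 486.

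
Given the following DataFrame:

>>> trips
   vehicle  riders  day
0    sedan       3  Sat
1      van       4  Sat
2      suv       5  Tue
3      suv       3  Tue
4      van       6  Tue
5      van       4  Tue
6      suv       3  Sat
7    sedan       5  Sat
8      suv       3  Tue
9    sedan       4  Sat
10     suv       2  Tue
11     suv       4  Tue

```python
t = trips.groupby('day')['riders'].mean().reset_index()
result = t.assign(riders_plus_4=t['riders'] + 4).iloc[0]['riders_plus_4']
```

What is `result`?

group by day, mean of riders:
day
Sat    3.800000
Tue    3.857143
Name: riders, dtype: float64
reset_index():
   day    riders
0  Sat  3.800000
1  Tue  3.857143
add column riders_plus_4 = t['riders'] + 4:
   day    riders  riders_plus_4
0  Sat  3.800000       7.800000
1  Tue  3.857143       7.857143
Taking the value at position 0, column 'riders_plus_4' gives 7.8.

7.8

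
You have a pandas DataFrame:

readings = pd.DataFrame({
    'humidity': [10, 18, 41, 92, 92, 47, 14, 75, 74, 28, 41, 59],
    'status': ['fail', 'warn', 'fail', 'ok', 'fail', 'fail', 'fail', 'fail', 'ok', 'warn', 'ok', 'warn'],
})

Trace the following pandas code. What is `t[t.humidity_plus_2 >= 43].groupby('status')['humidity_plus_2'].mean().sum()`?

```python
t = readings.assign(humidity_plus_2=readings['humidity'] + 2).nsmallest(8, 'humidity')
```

add column humidity_plus_2 = readings['humidity'] + 2:
    humidity status  humidity_plus_2
0         10   fail               12
1         18   warn               20
2         41   fail               43
3         92     ok               94
4         92   fail               94
5         47   fail               49
6         14   fail               16
7         75   fail               77
8         74     ok               76
9         28   warn               30
10        41     ok               43
11        59   warn               61
take 8 rows with smallest humidity:
    humidity status  humidity_plus_2
0         10   fail               12
6         14   fail               16
1         18   warn               20
9         28   warn               30
2         41   fail               43
10        41     ok               43
5         47   fail               49
11        59   warn               61
filter rows where humidity_plus_2 >= 43:
    humidity status  humidity_plus_2
2         41   fail               43
10        41     ok               43
5         47   fail               49
11        59   warn               61
group by status, mean of humidity_plus_2:
status
fail    46.0
ok      43.0
warn    61.0
Name: humidity_plus_2, dtype: float64
The sum of the resulting series is 150.0.

150.0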